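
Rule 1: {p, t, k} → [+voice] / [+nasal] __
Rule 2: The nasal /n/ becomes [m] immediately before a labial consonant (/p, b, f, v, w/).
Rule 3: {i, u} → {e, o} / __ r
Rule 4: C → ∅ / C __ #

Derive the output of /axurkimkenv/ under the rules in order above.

Rule 1 (post-nasal voicing): /k/ is a voiceless stop immediately after the nasal /m/, so it voices to [g]. /axurkimkenv/ → axurkimgenv.
Rule 2 (nasal place assimilation): /n/ precedes the labial consonant /v/, so it assimilates in place to [m]. /axurkimgenv/ → axurkimgemv.
Rule 3 (pre-rhotic lowering): /u/ is a high vowel immediately before /r/, so it lowers to [o]. /axurkimgemv/ → axorkimgemv.
Rule 4 (final cluster simplification): /v/ is the second consonant of a word-final cluster /mv/, so it deletes. /axorkimgemv/ → axorkimgem.

axorkimgem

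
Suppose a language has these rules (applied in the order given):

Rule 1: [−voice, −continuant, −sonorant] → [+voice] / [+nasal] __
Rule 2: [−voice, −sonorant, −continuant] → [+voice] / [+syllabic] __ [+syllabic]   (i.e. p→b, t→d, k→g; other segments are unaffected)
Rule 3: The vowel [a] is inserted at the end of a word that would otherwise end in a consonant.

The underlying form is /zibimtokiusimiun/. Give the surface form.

zibimdogiusimiuna

Rule 1 (post-nasal voicing): /t/ is a voiceless stop immediately after the nasal /m/, so it voices to [d]. /zibimtokiusimiun/ → zibimdokiusimiun.
Rule 2 (intervocalic voicing): /k/ is a voiceless stop between vowels /o/ and /i/, so it voices to [g]. /zibimdokiusimiun/ → zibimdogiusimiun.
Rule 3 (final a-epenthesis): the form ends in the consonant /n/, so [a] is inserted word-finally. /zibimdogiusimiun/ → zibimdogiusimiuna.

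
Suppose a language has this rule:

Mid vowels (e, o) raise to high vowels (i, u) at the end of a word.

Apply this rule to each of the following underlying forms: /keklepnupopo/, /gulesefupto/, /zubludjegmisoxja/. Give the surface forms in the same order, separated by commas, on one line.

/keklepnupopo/: /o/ is a mid vowel in word-final position, so it raises to [u]. → [keklepnupopu].
/gulesefupto/: /o/ is a mid vowel in word-final position, so it raises to [u]. → [gulesefuptu].
/zubludjegmisoxja/: the rule's environment is not met; surfaces unchanged as [zubludjegmisoxja].

keklepnupopu, gulesefuptu, zubludjegmisoxja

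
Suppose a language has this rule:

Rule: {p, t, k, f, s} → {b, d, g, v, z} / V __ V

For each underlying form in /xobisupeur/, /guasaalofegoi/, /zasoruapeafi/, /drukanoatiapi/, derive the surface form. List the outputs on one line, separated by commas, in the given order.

/xobisupeur/: /s/ is a voiceless obstruent between vowels /i/ and /u/, so it voices to [z]. /p/ is a voiceless obstruent between vowels /u/ and /e/, so it voices to [b]. → [xobizubeur].
/guasaalofegoi/: /s/ is a voiceless obstruent between vowels /a/ and /a/, so it voices to [z]. /f/ is a voiceless obstruent between vowels /o/ and /e/, so it voices to [v]. → [guazaalovegoi].
/zasoruapeafi/: /s/ is a voiceless obstruent between vowels /a/ and /o/, so it voices to [z]. /p/ is a voiceless obstruent between vowels /a/ and /e/, so it voices to [b]. /f/ is a voiceless obstruent between vowels /a/ and /i/, so it voices to [v]. → [zazoruabeavi].
/drukanoatiapi/: /k/ is a voiceless obstruent between vowels /u/ and /a/, so it voices to [g]. /t/ is a voiceless obstruent between vowels /a/ and /i/, so it voices to [d]. /p/ is a voiceless obstruent between vowels /a/ and /i/, so it voices to [b]. → [druganoadiabi].

xobizubeur, guazaalovegoi, zazoruabeavi, druganoadiabi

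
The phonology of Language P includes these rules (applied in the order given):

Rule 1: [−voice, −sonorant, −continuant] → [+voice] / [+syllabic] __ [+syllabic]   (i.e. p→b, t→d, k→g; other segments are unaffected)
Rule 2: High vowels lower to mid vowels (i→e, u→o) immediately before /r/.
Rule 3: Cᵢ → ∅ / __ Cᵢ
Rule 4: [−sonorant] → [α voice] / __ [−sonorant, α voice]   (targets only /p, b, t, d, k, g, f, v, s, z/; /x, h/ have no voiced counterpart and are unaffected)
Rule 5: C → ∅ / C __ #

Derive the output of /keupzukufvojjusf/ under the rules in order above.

keubzuguvvojus

Rule 1 (intervocalic voicing): /k/ is a voiceless stop between vowels /u/ and /u/, so it voices to [g]. /keupzukufvojjusf/ → keupzugufvojjusf.
Rule 2 (pre-rhotic lowering): no segment meets the environment; /keupzugufvojjusf/ is unchanged.
Rule 3 (degemination): /jj/ is a geminate; the first /j/ deletes. /keupzugufvojjusf/ → keupzugufvojusf.
Rule 4 (regressive voicing assimilation): /p/ precedes the voiced obstruent /z/, so it voices to [b] by assimilation. /f/ precedes the voiced obstruent /v/, so it voices to [v] by assimilation. /keupzugufvojusf/ → keubzuguvvojusf.
Rule 5 (final cluster simplification): /f/ is the second consonant of a word-final cluster /sf/, so it deletes. /keubzuguvvojusf/ → keubzuguvvojus.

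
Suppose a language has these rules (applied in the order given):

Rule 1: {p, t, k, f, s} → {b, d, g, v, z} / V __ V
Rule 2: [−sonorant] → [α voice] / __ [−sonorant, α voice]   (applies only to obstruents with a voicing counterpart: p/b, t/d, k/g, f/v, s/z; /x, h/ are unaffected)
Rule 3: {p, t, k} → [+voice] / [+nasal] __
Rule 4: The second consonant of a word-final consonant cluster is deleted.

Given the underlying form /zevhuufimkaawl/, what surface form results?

Rule 1 (intervocalic voicing): /f/ is a voiceless obstruent between vowels /u/ and /i/, so it voices to [v]. /zevhuufimkaawl/ → zevhuuvimkaawl.
Rule 2 (regressive voicing assimilation): /v/ precedes the voiceless obstruent /h/, so it devoices to [f] by assimilation. /zevhuuvimkaawl/ → zefhuuvimkaawl.
Rule 3 (post-nasal voicing): /k/ is a voiceless stop immediately after the nasal /m/, so it voices to [g]. /zefhuuvimkaawl/ → zefhuuvimgaawl.
Rule 4 (final cluster simplification): /l/ is the second consonant of a word-final cluster /wl/, so it deletes. /zefhuuvimgaawl/ → zefhuuvimgaaw.

zefhuuvimgaaw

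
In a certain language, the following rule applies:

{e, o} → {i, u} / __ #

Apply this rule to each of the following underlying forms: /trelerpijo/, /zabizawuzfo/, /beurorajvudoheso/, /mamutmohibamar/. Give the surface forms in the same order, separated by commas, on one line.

trelerpiju, zabizawuzfu, beurorajvudohesu, mamutmohibamar

/trelerpijo/: /o/ is a mid vowel in word-final position, so it raises to [u]. → [trelerpiju].
/zabizawuzfo/: /o/ is a mid vowel in word-final position, so it raises to [u]. → [zabizawuzfu].
/beurorajvudoheso/: /o/ is a mid vowel in word-final position, so it raises to [u]. → [beurorajvudohesu].
/mamutmohibamar/: the rule's environment is not met; surfaces unchanged as [mamutmohibamar].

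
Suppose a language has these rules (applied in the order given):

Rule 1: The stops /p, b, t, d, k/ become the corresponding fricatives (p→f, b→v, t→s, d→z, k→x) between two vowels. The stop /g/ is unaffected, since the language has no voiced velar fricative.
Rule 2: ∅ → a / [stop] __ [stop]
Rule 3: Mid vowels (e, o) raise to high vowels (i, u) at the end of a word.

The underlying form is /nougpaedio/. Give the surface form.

Rule 1 (intervocalic spirantization): /d/ is a stop between vowels /e/ and /i/, so it spirantizes to the fricative [z]. /nougpaedio/ → nougpaezio.
Rule 2 (stop-cluster a-epenthesis): /g/ and /p/ form a stop–stop cluster, so [a] is inserted between them. /nougpaezio/ → nougapaezio.
Rule 3 (final vowel raising): /o/ is a mid vowel in word-final position, so it raises to [u]. /nougapaezio/ → nougapaeziu.

nougapaeziu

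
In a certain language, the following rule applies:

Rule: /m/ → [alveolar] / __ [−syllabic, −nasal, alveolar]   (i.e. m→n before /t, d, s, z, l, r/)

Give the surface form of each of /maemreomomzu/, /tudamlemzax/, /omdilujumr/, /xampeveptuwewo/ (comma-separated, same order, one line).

maenreomonzu, tudanlenzax, ondilujunr, xampeveptuwewo

/maemreomomzu/: /m/ precedes the alveolar consonant /r/, so it assimilates in place to [n]. /m/ precedes the alveolar consonant /z/, so it assimilates in place to [n]. → [maenreomonzu].
/tudamlemzax/: /m/ precedes the alveolar consonant /l/, so it assimilates in place to [n]. /m/ precedes the alveolar consonant /z/, so it assimilates in place to [n]. → [tudanlenzax].
/omdilujumr/: /m/ precedes the alveolar consonant /d/, so it assimilates in place to [n]. /m/ precedes the alveolar consonant /r/, so it assimilates in place to [n]. → [ondilujunr].
/xampeveptuwewo/: the rule's environment is not met; surfaces unchanged as [xampeveptuwewo].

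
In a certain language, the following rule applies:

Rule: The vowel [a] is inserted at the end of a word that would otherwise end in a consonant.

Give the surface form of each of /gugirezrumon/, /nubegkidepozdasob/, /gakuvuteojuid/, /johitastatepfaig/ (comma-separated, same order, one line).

/gugirezrumon/: the form ends in the consonant /n/, so [a] is inserted word-finally. → [gugirezrumona].
/nubegkidepozdasob/: the form ends in the consonant /b/, so [a] is inserted word-finally. → [nubegkidepozdasoba].
/gakuvuteojuid/: the form ends in the consonant /d/, so [a] is inserted word-finally. → [gakuvuteojuida].
/johitastatepfaig/: the form ends in the consonant /g/, so [a] is inserted word-finally. → [johitastatepfaiga].

gugirezrumona, nubegkidepozdasoba, gakuvuteojuida, johitastatepfaiga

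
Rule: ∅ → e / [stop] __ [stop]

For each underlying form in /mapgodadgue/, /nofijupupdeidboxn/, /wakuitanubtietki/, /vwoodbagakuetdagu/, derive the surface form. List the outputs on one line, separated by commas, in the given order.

mapegodadegue, nofijupupedeideboxn, wakuitanubetieteki, vwoodebagakuetedagu

/mapgodadgue/: /p/ and /g/ form a stop–stop cluster, so [e] is inserted between them. /d/ and /g/ form a stop–stop cluster, so [e] is inserted between them. → [mapegodadegue].
/nofijupupdeidboxn/: /p/ and /d/ form a stop–stop cluster, so [e] is inserted between them. /d/ and /b/ form a stop–stop cluster, so [e] is inserted between them. → [nofijupupedeideboxn].
/wakuitanubtietki/: /b/ and /t/ form a stop–stop cluster, so [e] is inserted between them. /t/ and /k/ form a stop–stop cluster, so [e] is inserted between them. → [wakuitanubetieteki].
/vwoodbagakuetdagu/: /d/ and /b/ form a stop–stop cluster, so [e] is inserted between them. /t/ and /d/ form a stop–stop cluster, so [e] is inserted between them. → [vwoodebagakuetedagu].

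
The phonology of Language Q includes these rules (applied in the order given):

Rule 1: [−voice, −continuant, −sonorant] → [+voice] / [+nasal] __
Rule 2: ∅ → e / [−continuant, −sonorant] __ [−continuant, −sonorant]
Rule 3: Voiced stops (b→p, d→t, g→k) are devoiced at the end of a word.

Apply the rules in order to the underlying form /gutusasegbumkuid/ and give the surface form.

gutusasegebumguit

Rule 1 (post-nasal voicing): /k/ is a voiceless stop immediately after the nasal /m/, so it voices to [g]. /gutusasegbumkuid/ → gutusasegbumguid.
Rule 2 (stop-cluster e-epenthesis): /g/ and /b/ form a stop–stop cluster, so [e] is inserted between them. /gutusasegbumguid/ → gutusasegebumguid.
Rule 3 (final devoicing): /d/ is a voiced stop in word-final position, so it devoices to [t]. /gutusasegebumguid/ → gutusasegebumguit.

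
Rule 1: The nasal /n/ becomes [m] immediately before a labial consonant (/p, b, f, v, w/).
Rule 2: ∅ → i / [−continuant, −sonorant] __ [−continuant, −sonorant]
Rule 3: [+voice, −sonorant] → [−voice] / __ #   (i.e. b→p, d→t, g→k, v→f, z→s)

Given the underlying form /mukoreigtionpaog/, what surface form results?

Rule 1 (nasal place assimilation): /n/ precedes the labial consonant /p/, so it assimilates in place to [m]. /mukoreigtionpaog/ → mukoreigtiompaog.
Rule 2 (stop-cluster i-epenthesis): /g/ and /t/ form a stop–stop cluster, so [i] is inserted between them. /mukoreigtiompaog/ → mukoreigitiompaog.
Rule 3 (final devoicing): /g/ is a voiced obstruent in word-final position, so it devoices to [k]. /mukoreigitiompaog/ → mukoreigitiompaok.

mukoreigitiompaok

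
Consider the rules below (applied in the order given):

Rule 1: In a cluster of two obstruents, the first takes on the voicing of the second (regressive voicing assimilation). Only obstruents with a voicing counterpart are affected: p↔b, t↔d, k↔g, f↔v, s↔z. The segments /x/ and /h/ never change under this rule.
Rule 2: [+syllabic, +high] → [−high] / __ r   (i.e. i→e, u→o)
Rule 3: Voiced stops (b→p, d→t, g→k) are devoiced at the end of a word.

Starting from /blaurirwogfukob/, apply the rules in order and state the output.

blaorerwokfukop

Rule 1 (regressive voicing assimilation): /g/ precedes the voiceless obstruent /f/, so it devoices to [k] by assimilation. /blaurirwogfukob/ → blaurirwokfukob.
Rule 2 (pre-rhotic lowering): /u/ is a high vowel immediately before /r/, so it lowers to [o]. /i/ is a high vowel immediately before /r/, so it lowers to [e]. /blaurirwokfukob/ → blaorerwokfukob.
Rule 3 (final devoicing): /b/ is a voiced stop in word-final position, so it devoices to [p]. /blaorerwokfukob/ → blaorerwokfukop.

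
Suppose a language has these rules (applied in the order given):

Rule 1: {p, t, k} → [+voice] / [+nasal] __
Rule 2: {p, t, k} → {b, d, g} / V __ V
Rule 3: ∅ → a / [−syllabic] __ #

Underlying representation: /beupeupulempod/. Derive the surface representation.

Rule 1 (post-nasal voicing): /p/ is a voiceless stop immediately after the nasal /m/, so it voices to [b]. /beupeupulempod/ → beupeupulembod.
Rule 2 (intervocalic voicing): /p/ is a voiceless stop between vowels /u/ and /e/, so it voices to [b]. /p/ is a voiceless stop between vowels /u/ and /u/, so it voices to [b]. /beupeupulembod/ → beubeubulembod.
Rule 3 (final a-epenthesis): the form ends in the consonant /d/, so [a] is inserted word-finally. /beubeubulembod/ → beubeubulemboda.

beubeubulemboda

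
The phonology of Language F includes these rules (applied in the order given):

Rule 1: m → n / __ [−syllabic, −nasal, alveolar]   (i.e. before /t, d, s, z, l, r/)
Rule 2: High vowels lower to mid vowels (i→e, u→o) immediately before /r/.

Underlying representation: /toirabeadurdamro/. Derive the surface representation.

Rule 1 (nasal place assimilation): /m/ precedes the alveolar consonant /r/, so it assimilates in place to [n]. /toirabeadurdamro/ → toirabeadurdanro.
Rule 2 (pre-rhotic lowering): /i/ is a high vowel immediately before /r/, so it lowers to [e]. /u/ is a high vowel immediately before /r/, so it lowers to [o]. /toirabeadurdanro/ → toerabeadordanro.

toerabeadordanro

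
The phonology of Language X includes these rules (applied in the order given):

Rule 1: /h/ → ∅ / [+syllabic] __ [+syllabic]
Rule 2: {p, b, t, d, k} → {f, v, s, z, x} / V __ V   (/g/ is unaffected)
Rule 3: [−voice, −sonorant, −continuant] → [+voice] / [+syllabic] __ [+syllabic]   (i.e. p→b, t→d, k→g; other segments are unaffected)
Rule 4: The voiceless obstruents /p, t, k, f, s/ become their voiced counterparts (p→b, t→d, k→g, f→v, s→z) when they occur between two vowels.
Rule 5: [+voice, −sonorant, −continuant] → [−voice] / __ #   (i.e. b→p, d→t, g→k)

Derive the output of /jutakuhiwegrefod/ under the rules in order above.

Rule 1 (intervocalic h-deletion): /h/ occurs between vowels /u/ and /i/, so it deletes. /jutakuhiwegrefod/ → jutakuiwegrefod.
Rule 2 (intervocalic spirantization): /t/ is a stop between vowels /u/ and /a/, so it spirantizes to the fricative [s]. /k/ is a stop between vowels /a/ and /u/, so it spirantizes to the fricative [x]. /jutakuiwegrefod/ → jusaxuiwegrefod.
Rule 3 (intervocalic voicing): no segment meets the environment; /jusaxuiwegrefod/ is unchanged.
Rule 4 (intervocalic voicing): /s/ is a voiceless obstruent between vowels /u/ and /a/, so it voices to [z]. /f/ is a voiceless obstruent between vowels /e/ and /o/, so it voices to [v]. /jusaxuiwegrefod/ → juzaxuiwegrevod.
Rule 5 (final devoicing): /d/ is a voiced stop in word-final position, so it devoices to [t]. /juzaxuiwegrevod/ → juzaxuiwegrevot.

juzaxuiwegrevot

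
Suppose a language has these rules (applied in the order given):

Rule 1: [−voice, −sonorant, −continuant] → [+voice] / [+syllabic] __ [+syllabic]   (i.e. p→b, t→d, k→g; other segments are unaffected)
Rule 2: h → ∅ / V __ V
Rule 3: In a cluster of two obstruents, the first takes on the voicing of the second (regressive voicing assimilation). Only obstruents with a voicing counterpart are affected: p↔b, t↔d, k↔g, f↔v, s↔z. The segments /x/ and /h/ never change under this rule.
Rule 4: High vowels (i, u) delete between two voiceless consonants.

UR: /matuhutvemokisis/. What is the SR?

Rule 1 (intervocalic voicing): /t/ is a voiceless stop between vowels /a/ and /u/, so it voices to [d]. /k/ is a voiceless stop between vowels /o/ and /i/, so it voices to [g]. /matuhutvemokisis/ → maduhutvemogisis.
Rule 2 (intervocalic h-deletion): /h/ occurs between vowels /u/ and /u/, so it deletes. /maduhutvemogisis/ → maduutvemogisis.
Rule 3 (regressive voicing assimilation): /t/ precedes the voiced obstruent /v/, so it voices to [d] by assimilation. /maduutvemogisis/ → maduudvemogisis.
Rule 4 (high vowel syncope): /i/ is a high vowel flanked by voiceless consonants /s/ and /s/, so it deletes. /maduudvemogisis/ → maduudvemogiss.

maduudvemogiss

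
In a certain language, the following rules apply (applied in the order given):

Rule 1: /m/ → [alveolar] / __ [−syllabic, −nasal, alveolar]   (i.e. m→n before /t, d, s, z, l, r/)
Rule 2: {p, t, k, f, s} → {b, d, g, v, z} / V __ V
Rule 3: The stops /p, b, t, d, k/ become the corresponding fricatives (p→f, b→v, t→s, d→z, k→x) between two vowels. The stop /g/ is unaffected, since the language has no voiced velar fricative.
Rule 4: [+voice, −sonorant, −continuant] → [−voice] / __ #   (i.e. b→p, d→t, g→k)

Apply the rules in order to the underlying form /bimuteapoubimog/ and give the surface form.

Rule 1 (nasal place assimilation): no segment meets the environment; /bimuteapoubimog/ is unchanged.
Rule 2 (intervocalic voicing): /t/ is a voiceless obstruent between vowels /u/ and /e/, so it voices to [d]. /p/ is a voiceless obstruent between vowels /a/ and /o/, so it voices to [b]. /bimuteapoubimog/ → bimudeaboubimog.
Rule 3 (intervocalic spirantization): /d/ is a stop between vowels /u/ and /e/, so it spirantizes to the fricative [z]. /b/ is a stop between vowels /a/ and /o/, so it spirantizes to the fricative [v]. /b/ is a stop between vowels /u/ and /i/, so it spirantizes to the fricative [v]. /bimudeaboubimog/ → bimuzeavouvimog.
Rule 4 (final devoicing): /g/ is a voiced stop in word-final position, so it devoices to [k]. /bimuzeavouvimog/ → bimuzeavouvimok.

bimuzeavouvimok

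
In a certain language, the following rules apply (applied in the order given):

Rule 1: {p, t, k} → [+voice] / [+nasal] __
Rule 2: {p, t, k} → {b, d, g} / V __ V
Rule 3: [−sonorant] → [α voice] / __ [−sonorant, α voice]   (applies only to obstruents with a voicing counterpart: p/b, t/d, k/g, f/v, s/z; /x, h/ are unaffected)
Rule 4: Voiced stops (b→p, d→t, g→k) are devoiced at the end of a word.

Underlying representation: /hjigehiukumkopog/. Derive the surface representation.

Rule 1 (post-nasal voicing): /k/ is a voiceless stop immediately after the nasal /m/, so it voices to [g]. /hjigehiukumkopog/ → hjigehiukumgopog.
Rule 2 (intervocalic voicing): /k/ is a voiceless stop between vowels /u/ and /u/, so it voices to [g]. /p/ is a voiceless stop between vowels /o/ and /o/, so it voices to [b]. /hjigehiukumgopog/ → hjigehiugumgobog.
Rule 3 (regressive voicing assimilation): no segment meets the environment; /hjigehiugumgobog/ is unchanged.
Rule 4 (final devoicing): /g/ is a voiced stop in word-final position, so it devoices to [k]. /hjigehiugumgobog/ → hjigehiugumgobok.

hjigehiugumgobok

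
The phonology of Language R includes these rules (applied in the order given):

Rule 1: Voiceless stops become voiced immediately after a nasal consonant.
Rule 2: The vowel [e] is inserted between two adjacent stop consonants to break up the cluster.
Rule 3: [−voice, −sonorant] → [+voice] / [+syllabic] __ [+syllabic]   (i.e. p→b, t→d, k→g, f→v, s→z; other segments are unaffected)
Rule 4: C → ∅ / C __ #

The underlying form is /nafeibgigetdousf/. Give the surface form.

Rule 1 (post-nasal voicing): no segment meets the environment; /nafeibgigetdousf/ is unchanged.
Rule 2 (stop-cluster e-epenthesis): /b/ and /g/ form a stop–stop cluster, so [e] is inserted between them. /t/ and /d/ form a stop–stop cluster, so [e] is inserted between them. /nafeibgigetdousf/ → nafeibegigetedousf.
Rule 3 (intervocalic voicing): /f/ is a voiceless obstruent between vowels /a/ and /e/, so it voices to [v]. /t/ is a voiceless obstruent between vowels /e/ and /e/, so it voices to [d]. /nafeibegigetedousf/ → naveibegigededousf.
Rule 4 (final cluster simplification): /f/ is the second consonant of a word-final cluster /sf/, so it deletes. /naveibegigededousf/ → naveibegigededous.

naveibegigededous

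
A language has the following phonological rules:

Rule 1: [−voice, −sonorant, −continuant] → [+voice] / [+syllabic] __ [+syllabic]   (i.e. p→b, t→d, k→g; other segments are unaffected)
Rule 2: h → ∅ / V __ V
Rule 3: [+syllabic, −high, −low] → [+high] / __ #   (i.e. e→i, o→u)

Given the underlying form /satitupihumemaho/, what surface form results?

sadidubiumemau

Rule 1 (intervocalic voicing): /t/ is a voiceless stop between vowels /a/ and /i/, so it voices to [d]. /t/ is a voiceless stop between vowels /i/ and /u/, so it voices to [d]. /p/ is a voiceless stop between vowels /u/ and /i/, so it voices to [b]. /satitupihumemaho/ → sadidubihumemaho.
Rule 2 (intervocalic h-deletion): /h/ occurs between vowels /i/ and /u/, so it deletes. /h/ occurs between vowels /a/ and /o/, so it deletes. /sadidubihumemaho/ → sadidubiumemao.
Rule 3 (final vowel raising): /o/ is a mid vowel in word-final position, so it raises to [u]. /sadidubiumemao/ → sadidubiumemau.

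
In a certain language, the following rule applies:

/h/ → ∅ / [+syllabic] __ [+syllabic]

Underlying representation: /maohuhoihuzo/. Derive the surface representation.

maouoiuzo

/h/ occurs between vowels /o/ and /u/, so it deletes.
/h/ occurs between vowels /u/ and /o/, so it deletes.
/h/ occurs between vowels /i/ and /u/, so it deletes.
Surface form: [maouoiuzo].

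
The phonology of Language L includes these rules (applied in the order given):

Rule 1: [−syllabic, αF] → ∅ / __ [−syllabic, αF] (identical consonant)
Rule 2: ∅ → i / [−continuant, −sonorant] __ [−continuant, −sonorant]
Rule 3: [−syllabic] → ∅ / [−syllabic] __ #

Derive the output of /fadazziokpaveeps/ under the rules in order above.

fadaziokipaveep

Rule 1 (degemination): /zz/ is a geminate; the first /z/ deletes. /fadazziokpaveeps/ → fadaziokpaveeps.
Rule 2 (stop-cluster i-epenthesis): /k/ and /p/ form a stop–stop cluster, so [i] is inserted between them. /fadaziokpaveeps/ → fadaziokipaveeps.
Rule 3 (final cluster simplification): /s/ is the second consonant of a word-final cluster /ps/, so it deletes. /fadaziokipaveeps/ → fadaziokipaveep.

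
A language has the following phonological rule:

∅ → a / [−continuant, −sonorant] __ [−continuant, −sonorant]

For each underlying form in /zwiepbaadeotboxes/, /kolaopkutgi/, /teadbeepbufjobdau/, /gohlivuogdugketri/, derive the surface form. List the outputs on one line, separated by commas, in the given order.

zwiepabaadeotaboxes, kolaopakutagi, teadabeepabufjobadau, gohlivuogadugaketri

/zwiepbaadeotboxes/: /p/ and /b/ form a stop–stop cluster, so [a] is inserted between them. /t/ and /b/ form a stop–stop cluster, so [a] is inserted between them. → [zwiepabaadeotaboxes].
/kolaopkutgi/: /p/ and /k/ form a stop–stop cluster, so [a] is inserted between them. /t/ and /g/ form a stop–stop cluster, so [a] is inserted between them. → [kolaopakutagi].
/teadbeepbufjobdau/: /d/ and /b/ form a stop–stop cluster, so [a] is inserted between them. /p/ and /b/ form a stop–stop cluster, so [a] is inserted between them. /b/ and /d/ form a stop–stop cluster, so [a] is inserted between them. → [teadabeepabufjobadau].
/gohlivuogdugketri/: /g/ and /d/ form a stop–stop cluster, so [a] is inserted between them. /g/ and /k/ form a stop–stop cluster, so [a] is inserted between them. → [gohlivuogadugaketri].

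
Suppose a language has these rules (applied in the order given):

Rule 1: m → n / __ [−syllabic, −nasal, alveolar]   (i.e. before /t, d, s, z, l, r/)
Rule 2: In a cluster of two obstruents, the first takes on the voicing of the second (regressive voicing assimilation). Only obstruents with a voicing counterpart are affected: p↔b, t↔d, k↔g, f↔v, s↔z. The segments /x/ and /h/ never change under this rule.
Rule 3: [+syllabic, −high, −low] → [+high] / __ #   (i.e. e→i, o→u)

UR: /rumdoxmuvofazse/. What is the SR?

rundoxmuvofassi

Rule 1 (nasal place assimilation): /m/ precedes the alveolar consonant /d/, so it assimilates in place to [n]. /rumdoxmuvofazse/ → rundoxmuvofazse.
Rule 2 (regressive voicing assimilation): /z/ precedes the voiceless obstruent /s/, so it devoices to [s] by assimilation. /rundoxmuvofazse/ → rundoxmuvofasse.
Rule 3 (final vowel raising): /e/ is a mid vowel in word-final position, so it raises to [i]. /rundoxmuvofasse/ → rundoxmuvofassi.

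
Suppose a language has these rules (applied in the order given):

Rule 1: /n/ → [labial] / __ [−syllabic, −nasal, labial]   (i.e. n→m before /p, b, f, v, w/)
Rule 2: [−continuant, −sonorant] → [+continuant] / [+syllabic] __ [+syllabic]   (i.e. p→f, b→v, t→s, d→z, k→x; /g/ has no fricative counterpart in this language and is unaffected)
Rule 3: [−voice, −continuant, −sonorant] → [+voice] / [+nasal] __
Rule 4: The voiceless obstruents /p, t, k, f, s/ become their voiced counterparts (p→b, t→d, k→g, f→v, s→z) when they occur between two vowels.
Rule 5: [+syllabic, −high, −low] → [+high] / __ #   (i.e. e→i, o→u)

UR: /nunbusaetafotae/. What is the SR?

numbuzaezavozai

Rule 1 (nasal place assimilation): /n/ precedes the labial consonant /b/, so it assimilates in place to [m]. /nunbusaetafotae/ → numbusaetafotae.
Rule 2 (intervocalic spirantization): /t/ is a stop between vowels /e/ and /a/, so it spirantizes to the fricative [s]. /t/ is a stop between vowels /o/ and /a/, so it spirantizes to the fricative [s]. /numbusaetafotae/ → numbusaesafosae.
Rule 3 (post-nasal voicing): no segment meets the environment; /numbusaesafosae/ is unchanged.
Rule 4 (intervocalic voicing): /s/ is a voiceless obstruent between vowels /u/ and /a/, so it voices to [z]. /s/ is a voiceless obstruent between vowels /e/ and /a/, so it voices to [z]. /f/ is a voiceless obstruent between vowels /a/ and /o/, so it voices to [v]. /s/ is a voiceless obstruent between vowels /o/ and /a/, so it voices to [z]. /numbusaesafosae/ → numbuzaezavozae.
Rule 5 (final vowel raising): /e/ is a mid vowel in word-final position, so it raises to [i]. /numbuzaezavozae/ → numbuzaezavozai.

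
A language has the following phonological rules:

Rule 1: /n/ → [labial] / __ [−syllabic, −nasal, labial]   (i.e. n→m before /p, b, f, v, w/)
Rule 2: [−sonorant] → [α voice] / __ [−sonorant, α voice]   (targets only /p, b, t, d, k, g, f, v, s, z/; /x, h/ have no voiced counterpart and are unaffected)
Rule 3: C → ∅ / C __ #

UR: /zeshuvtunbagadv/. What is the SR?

Rule 1 (nasal place assimilation): /n/ precedes the labial consonant /b/, so it assimilates in place to [m]. /zeshuvtunbagadv/ → zeshuvtumbagadv.
Rule 2 (regressive voicing assimilation): /v/ precedes the voiceless obstruent /t/, so it devoices to [f] by assimilation. /zeshuvtumbagadv/ → zeshuftumbagadv.
Rule 3 (final cluster simplification): /v/ is the second consonant of a word-final cluster /dv/, so it deletes. /zeshuftumbagadv/ → zeshuftumbagad.

zeshuftumbagad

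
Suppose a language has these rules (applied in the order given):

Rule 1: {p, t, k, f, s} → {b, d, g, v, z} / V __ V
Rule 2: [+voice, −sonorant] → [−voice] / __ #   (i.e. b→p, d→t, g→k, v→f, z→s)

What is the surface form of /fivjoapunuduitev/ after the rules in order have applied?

fivjoabunuduidef

Rule 1 (intervocalic voicing): /p/ is a voiceless obstruent between vowels /a/ and /u/, so it voices to [b]. /t/ is a voiceless obstruent between vowels /i/ and /e/, so it voices to [d]. /fivjoapunuduitev/ → fivjoabunuduidev.
Rule 2 (final devoicing): /v/ is a voiced obstruent in word-final position, so it devoices to [f]. /fivjoabunuduidev/ → fivjoabunuduidef.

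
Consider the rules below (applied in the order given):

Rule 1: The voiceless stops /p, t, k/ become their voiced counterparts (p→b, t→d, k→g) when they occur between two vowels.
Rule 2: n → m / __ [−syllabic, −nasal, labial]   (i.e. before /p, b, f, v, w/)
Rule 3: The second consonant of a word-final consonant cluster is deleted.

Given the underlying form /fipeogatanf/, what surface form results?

Rule 1 (intervocalic voicing): /p/ is a voiceless stop between vowels /i/ and /e/, so it voices to [b]. /t/ is a voiceless stop between vowels /a/ and /a/, so it voices to [d]. /fipeogatanf/ → fibeogadanf.
Rule 2 (nasal place assimilation): /n/ precedes the labial consonant /f/, so it assimilates in place to [m]. /fibeogadanf/ → fibeogadamf.
Rule 3 (final cluster simplification): /f/ is the second consonant of a word-final cluster /mf/, so it deletes. /fibeogadamf/ → fibeogadam.

fibeogadam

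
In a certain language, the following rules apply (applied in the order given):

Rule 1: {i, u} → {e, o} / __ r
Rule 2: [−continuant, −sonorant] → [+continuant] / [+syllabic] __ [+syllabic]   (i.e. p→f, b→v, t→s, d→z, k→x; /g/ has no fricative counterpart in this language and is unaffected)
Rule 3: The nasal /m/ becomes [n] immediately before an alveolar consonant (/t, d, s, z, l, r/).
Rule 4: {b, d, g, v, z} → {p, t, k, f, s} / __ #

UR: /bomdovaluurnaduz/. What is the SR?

Rule 1 (pre-rhotic lowering): /u/ is a high vowel immediately before /r/, so it lowers to [o]. /bomdovaluurnaduz/ → bomdovaluornaduz.
Rule 2 (intervocalic spirantization): /d/ is a stop between vowels /a/ and /u/, so it spirantizes to the fricative [z]. /bomdovaluornaduz/ → bomdovaluornazuz.
Rule 3 (nasal place assimilation): /m/ precedes the alveolar consonant /d/, so it assimilates in place to [n]. /bomdovaluornazuz/ → bondovaluornazuz.
Rule 4 (final devoicing): /z/ is a voiced obstruent in word-final position, so it devoices to [s]. /bondovaluornazuz/ → bondovaluornazus.

bondovaluornazus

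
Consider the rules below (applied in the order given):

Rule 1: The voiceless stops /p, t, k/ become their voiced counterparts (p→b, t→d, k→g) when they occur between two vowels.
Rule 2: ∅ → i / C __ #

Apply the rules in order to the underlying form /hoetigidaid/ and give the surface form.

Rule 1 (intervocalic voicing): /t/ is a voiceless stop between vowels /e/ and /i/, so it voices to [d]. /hoetigidaid/ → hoedigidaid.
Rule 2 (final i-epenthesis): the form ends in the consonant /d/, so [i] is inserted word-finally. /hoedigidaid/ → hoedigidaidi.

hoedigidaidi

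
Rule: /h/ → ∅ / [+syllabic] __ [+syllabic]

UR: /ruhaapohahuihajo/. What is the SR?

/h/ occurs between vowels /u/ and /a/, so it deletes.
/h/ occurs between vowels /o/ and /a/, so it deletes.
/h/ occurs between vowels /a/ and /u/, so it deletes.
/h/ occurs between vowels /i/ and /a/, so it deletes.
Surface form: [ruaapoauiajo].

ruaapoauiajo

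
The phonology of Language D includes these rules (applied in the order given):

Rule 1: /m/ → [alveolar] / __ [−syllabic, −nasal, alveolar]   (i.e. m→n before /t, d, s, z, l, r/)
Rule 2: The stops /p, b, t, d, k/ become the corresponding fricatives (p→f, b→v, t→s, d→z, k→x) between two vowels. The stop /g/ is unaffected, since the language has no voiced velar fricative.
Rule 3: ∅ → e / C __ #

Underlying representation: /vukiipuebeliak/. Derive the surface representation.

Rule 1 (nasal place assimilation): no segment meets the environment; /vukiipuebeliak/ is unchanged.
Rule 2 (intervocalic spirantization): /k/ is a stop between vowels /u/ and /i/, so it spirantizes to the fricative [x]. /p/ is a stop between vowels /i/ and /u/, so it spirantizes to the fricative [f]. /b/ is a stop between vowels /e/ and /e/, so it spirantizes to the fricative [v]. /vukiipuebeliak/ → vuxiifueveliak.
Rule 3 (final e-epenthesis): the form ends in the consonant /k/, so [e] is inserted word-finally. /vuxiifueveliak/ → vuxiifueveliake.

vuxiifueveliake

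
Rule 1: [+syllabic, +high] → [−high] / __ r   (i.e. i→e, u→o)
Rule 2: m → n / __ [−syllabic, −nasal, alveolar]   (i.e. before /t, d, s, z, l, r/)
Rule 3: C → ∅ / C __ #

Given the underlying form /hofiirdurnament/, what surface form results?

Rule 1 (pre-rhotic lowering): /i/ is a high vowel immediately before /r/, so it lowers to [e]. /u/ is a high vowel immediately before /r/, so it lowers to [o]. /hofiirdurnament/ → hofierdornament.
Rule 2 (nasal place assimilation): no segment meets the environment; /hofierdornament/ is unchanged.
Rule 3 (final cluster simplification): /t/ is the second consonant of a word-final cluster /nt/, so it deletes. /hofierdornament/ → hofierdornamen.

hofierdornamen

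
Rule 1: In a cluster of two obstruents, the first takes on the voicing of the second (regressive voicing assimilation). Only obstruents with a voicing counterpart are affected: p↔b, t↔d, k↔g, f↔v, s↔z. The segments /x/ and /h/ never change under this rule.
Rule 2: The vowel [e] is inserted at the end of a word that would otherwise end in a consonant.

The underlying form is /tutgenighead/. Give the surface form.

tudgenikheade

Rule 1 (regressive voicing assimilation): /t/ precedes the voiced obstruent /g/, so it voices to [d] by assimilation. /g/ precedes the voiceless obstruent /h/, so it devoices to [k] by assimilation. /tutgenighead/ → tudgenikhead.
Rule 2 (final e-epenthesis): the form ends in the consonant /d/, so [e] is inserted word-finally. /tudgenikhead/ → tudgenikheade.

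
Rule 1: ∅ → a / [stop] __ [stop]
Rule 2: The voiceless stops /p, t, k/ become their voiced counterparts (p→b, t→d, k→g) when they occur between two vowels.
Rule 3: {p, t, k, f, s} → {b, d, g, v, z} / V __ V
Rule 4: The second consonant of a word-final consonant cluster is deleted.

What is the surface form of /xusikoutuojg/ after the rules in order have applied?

Rule 1 (stop-cluster a-epenthesis): no segment meets the environment; /xusikoutuojg/ is unchanged.
Rule 2 (intervocalic voicing): /k/ is a voiceless stop between vowels /i/ and /o/, so it voices to [g]. /t/ is a voiceless stop between vowels /u/ and /u/, so it voices to [d]. /xusikoutuojg/ → xusigouduojg.
Rule 3 (intervocalic voicing): /s/ is a voiceless obstruent between vowels /u/ and /i/, so it voices to [z]. /xusigouduojg/ → xuzigouduojg.
Rule 4 (final cluster simplification): /g/ is the second consonant of a word-final cluster /jg/, so it deletes. /xuzigouduojg/ → xuzigouduoj.

xuzigouduoj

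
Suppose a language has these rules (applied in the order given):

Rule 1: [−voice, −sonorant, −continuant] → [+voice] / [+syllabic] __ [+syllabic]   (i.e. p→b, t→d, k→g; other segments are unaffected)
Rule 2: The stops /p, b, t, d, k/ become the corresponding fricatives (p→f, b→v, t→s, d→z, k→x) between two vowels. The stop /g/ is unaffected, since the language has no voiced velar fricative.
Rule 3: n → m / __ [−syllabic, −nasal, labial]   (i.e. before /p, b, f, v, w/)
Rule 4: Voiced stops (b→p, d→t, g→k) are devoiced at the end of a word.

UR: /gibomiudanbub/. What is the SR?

givomiuzambup

Rule 1 (intervocalic voicing): no segment meets the environment; /gibomiudanbub/ is unchanged.
Rule 2 (intervocalic spirantization): /b/ is a stop between vowels /i/ and /o/, so it spirantizes to the fricative [v]. /d/ is a stop between vowels /u/ and /a/, so it spirantizes to the fricative [z]. /gibomiudanbub/ → givomiuzanbub.
Rule 3 (nasal place assimilation): /n/ precedes the labial consonant /b/, so it assimilates in place to [m]. /givomiuzanbub/ → givomiuzambub.
Rule 4 (final devoicing): /b/ is a voiced stop in word-final position, so it devoices to [p]. /givomiuzambub/ → givomiuzambup.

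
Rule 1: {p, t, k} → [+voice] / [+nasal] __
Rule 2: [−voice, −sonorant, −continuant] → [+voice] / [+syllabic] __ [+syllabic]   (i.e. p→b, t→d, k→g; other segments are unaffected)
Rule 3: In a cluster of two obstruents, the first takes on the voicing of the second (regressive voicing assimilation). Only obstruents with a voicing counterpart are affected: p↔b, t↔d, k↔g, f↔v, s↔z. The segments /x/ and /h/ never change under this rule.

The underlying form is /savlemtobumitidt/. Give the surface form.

Rule 1 (post-nasal voicing): /t/ is a voiceless stop immediately after the nasal /m/, so it voices to [d]. /savlemtobumitidt/ → savlemdobumitidt.
Rule 2 (intervocalic voicing): /t/ is a voiceless stop between vowels /i/ and /i/, so it voices to [d]. /savlemdobumitidt/ → savlemdobumididt.
Rule 3 (regressive voicing assimilation): /d/ precedes the voiceless obstruent /t/, so it devoices to [t] by assimilation. /savlemdobumididt/ → savlemdobumiditt.

savlemdobumiditt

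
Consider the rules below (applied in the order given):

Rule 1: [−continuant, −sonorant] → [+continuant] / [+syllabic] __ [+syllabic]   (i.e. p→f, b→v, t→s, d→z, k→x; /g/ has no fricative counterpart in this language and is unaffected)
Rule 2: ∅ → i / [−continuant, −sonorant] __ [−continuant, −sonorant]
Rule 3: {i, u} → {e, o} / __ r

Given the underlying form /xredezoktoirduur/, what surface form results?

xrezezokitoerduor

Rule 1 (intervocalic spirantization): /d/ is a stop between vowels /e/ and /e/, so it spirantizes to the fricative [z]. /xredezoktoirduur/ → xrezezoktoirduur.
Rule 2 (stop-cluster i-epenthesis): /k/ and /t/ form a stop–stop cluster, so [i] is inserted between them. /xrezezoktoirduur/ → xrezezokitoirduur.
Rule 3 (pre-rhotic lowering): /i/ is a high vowel immediately before /r/, so it lowers to [e]. /u/ is a high vowel immediately before /r/, so it lowers to [o]. /xrezezokitoirduur/ → xrezezokitoerduor.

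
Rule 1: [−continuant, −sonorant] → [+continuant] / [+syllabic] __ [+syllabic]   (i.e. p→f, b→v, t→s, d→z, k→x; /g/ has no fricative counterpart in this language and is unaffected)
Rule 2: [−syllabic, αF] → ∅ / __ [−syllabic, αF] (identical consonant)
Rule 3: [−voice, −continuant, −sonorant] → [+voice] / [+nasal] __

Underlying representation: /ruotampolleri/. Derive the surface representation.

Rule 1 (intervocalic spirantization): /t/ is a stop between vowels /o/ and /a/, so it spirantizes to the fricative [s]. /ruotampolleri/ → ruosampolleri.
Rule 2 (degemination): /ll/ is a geminate; the first /l/ deletes. /ruosampolleri/ → ruosampoleri.
Rule 3 (post-nasal voicing): /p/ is a voiceless stop immediately after the nasal /m/, so it voices to [b]. /ruosampoleri/ → ruosamboleri.

ruosamboleri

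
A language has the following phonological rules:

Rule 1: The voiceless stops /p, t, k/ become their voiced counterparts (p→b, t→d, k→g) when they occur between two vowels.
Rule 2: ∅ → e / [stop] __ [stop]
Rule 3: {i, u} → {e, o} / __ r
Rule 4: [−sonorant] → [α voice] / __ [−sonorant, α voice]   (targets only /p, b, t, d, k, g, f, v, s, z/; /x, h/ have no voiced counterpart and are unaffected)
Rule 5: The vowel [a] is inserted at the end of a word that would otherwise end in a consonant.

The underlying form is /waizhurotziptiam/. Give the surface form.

waishorodzipetiama

Rule 1 (intervocalic voicing): no segment meets the environment; /waizhurotziptiam/ is unchanged.
Rule 2 (stop-cluster e-epenthesis): /p/ and /t/ form a stop–stop cluster, so [e] is inserted between them. /waizhurotziptiam/ → waizhurotzipetiam.
Rule 3 (pre-rhotic lowering): /u/ is a high vowel immediately before /r/, so it lowers to [o]. /waizhurotzipetiam/ → waizhorotzipetiam.
Rule 4 (regressive voicing assimilation): /z/ precedes the voiceless obstruent /h/, so it devoices to [s] by assimilation. /t/ precedes the voiced obstruent /z/, so it voices to [d] by assimilation. /waizhorotzipetiam/ → waishorodzipetiam.
Rule 5 (final a-epenthesis): the form ends in the consonant /m/, so [a] is inserted word-finally. /waishorodzipetiam/ → waishorodzipetiama.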